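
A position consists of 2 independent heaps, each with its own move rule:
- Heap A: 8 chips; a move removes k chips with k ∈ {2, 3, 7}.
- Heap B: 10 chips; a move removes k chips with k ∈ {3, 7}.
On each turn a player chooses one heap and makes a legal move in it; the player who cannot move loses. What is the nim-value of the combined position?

Build the Grundy sequence for heap A with g(k) = mex{g(k−s) : s ∈ {2, 3, 7}, s ≤ k}:
k:     0  1  2  3  4  5  6  7  8
g(k):  0  0  1  1  2  0  0  1  1
So g(8) = 1.
For heap B, compute g(0), g(1), … with moves {3, 7}:
k:     0  1  2  3  4  5  6  7  8  9 10
g(k):  0  0  0  1  1  1  0  2  2  1  0
So g(10) = 0.
The value of a disjunctive sum is the nim-sum of the parts.
Combined value = 1 ⊕ 0 = 1.

1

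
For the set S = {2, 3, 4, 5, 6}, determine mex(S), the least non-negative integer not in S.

0 is not in the set, so the mex is 0.

0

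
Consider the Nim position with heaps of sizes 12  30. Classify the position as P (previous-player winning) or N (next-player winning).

N-position

Compute the nim-sum pairwise:
12 XOR 30 = 18
The nim-sum is 18 ≠ 0, so this is an N-position: the player to move can win.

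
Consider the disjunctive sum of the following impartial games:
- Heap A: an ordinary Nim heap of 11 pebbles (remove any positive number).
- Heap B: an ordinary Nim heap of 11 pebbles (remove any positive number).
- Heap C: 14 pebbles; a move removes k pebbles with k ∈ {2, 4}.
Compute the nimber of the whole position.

Heap A is a plain Nim heap of size 11, so its Grundy value is 11.
Heap B is a plain Nim heap of size 11, so its Grundy value is 11.
For heap C, compute g(0), g(1), … with moves {2, 4}:
g(0) = mex{} = 0
g(1) = mex{} = 0
g(2) = mex{0} = 1
g(3) = mex{0} = 1
g(4) = mex{0,1} = 2
g(5) = mex{0,1} = 2
g(6) = mex{1,2} = 0
g(7) = mex{1,2} = 0
g(8) = mex{0,2} = 1
g(9) = mex{0,2} = 1
g(10) = mex{0,1} = 2
g(11) = mex{0,1} = 2
g(12) = mex{1,2} = 0
g(13) = mex{1,2} = 0
g(14) = mex{0,2} = 1
So g(14) = 1.
The value of a disjunctive sum is the nim-sum of the parts.
Combined value = 11 ⊕ 11 ⊕ 1 = 1.

1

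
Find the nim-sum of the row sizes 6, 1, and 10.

13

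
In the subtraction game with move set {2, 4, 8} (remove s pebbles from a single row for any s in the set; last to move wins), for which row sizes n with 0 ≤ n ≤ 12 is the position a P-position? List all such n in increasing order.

0, 1, 6, 7, 12

Build the Grundy sequence with g(k) = mex{g(k−s) : s ∈ {2, 4, 8}, s ≤ k}:
g(0) = mex{} = 0
g(1) = mex{} = 0
g(2) = mex{0} = 1
g(3) = mex{0} = 1
g(4) = mex{0,1} = 2
g(5) = mex{0,1} = 2
g(6) = mex{1,2} = 0
g(7) = mex{1,2} = 0
g(8) = mex{0,2} = 1
g(9) = mex{0,2} = 1
g(10) = mex{0,1} = 2
g(11) = mex{0,1} = 2
g(12) = mex{1,2} = 0
The P-positions (g = 0) in 0..12 are 0, 1, 6, 7, 12.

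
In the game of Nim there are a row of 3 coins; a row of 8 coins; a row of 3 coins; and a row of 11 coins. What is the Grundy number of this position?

3

In binary:
  0011  (3)
  1000  (8)
  0011  (3)
  1011  (11)
  ----
  0011  (3)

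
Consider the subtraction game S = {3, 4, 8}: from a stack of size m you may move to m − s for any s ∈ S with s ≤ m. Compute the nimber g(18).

Compute g(0), g(1), … for moves {3, 4, 8}:
k:     0  1  2  3  4  5  6  7  8  9 10 11 12 13 14 15 16 17 18
g(k):  0  0  0  1  1  1  2  0  2  3  1  3  0  0  0  1  1  1  2
So g(18) = 2.

2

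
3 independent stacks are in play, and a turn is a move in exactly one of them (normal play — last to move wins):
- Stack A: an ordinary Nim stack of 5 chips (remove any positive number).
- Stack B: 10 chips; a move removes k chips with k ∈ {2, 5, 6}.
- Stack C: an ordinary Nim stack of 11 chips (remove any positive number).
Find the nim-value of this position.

15

Stack A is a plain Nim stack of size 5, so its Grundy value is 5.
Build the Grundy sequence for stack B with g(k) = mex{g(k−s) : s ∈ {2, 5, 6}, s ≤ k}:
g(0) = mex{} = 0
g(1) = mex{} = 0
g(2) = mex{0} = 1
g(3) = mex{0} = 1
g(4) = mex{1} = 0
g(5) = mex{0,1} = 2
g(6) = mex{0} = 1
g(7) = mex{0,1,2} = 3
g(8) = mex{1} = 0
g(9) = mex{0,1,3} = 2
g(10) = mex{0,2} = 1
So g(10) = 1.
Stack C is a plain Nim stack of size 11, so its Grundy value is 11.
The value of a disjunctive sum is the nim-sum of the parts.
Combined value = 5 XOR 1 XOR 11 = 15.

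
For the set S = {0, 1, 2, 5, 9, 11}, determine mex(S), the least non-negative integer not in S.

3

The values 0, 1, 2 are all present; 3 is the first non-negative integer missing from the set.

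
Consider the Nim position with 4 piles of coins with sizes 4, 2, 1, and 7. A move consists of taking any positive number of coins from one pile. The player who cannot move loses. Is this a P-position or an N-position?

P-position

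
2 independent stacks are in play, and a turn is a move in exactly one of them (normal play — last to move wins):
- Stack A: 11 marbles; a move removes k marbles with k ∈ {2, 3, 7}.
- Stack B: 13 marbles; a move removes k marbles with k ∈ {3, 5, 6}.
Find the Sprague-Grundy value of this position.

Build the Grundy sequence for stack A with g(k) = mex{g(k−s) : s ∈ {2, 3, 7}, s ≤ k}:
g(0) = mex{} = 0
g(1) = mex{} = 0
g(2) = mex{0} = 1
g(3) = mex{0} = 1
g(4) = mex{0,1} = 2
g(5) = mex{1} = 0
g(6) = mex{1,2} = 0
g(7) = mex{0,2} = 1
g(8) = mex{0} = 1
g(9) = mex{0,1} = 2
g(10) = mex{1} = 0
g(11) = mex{1,2} = 0
So g(11) = 0.
Grundy values for stack B (subtraction set {3, 5, 6}):
g(0) = mex{} = 0
g(1) = mex{} = 0
g(2) = mex{} = 0
g(3) = mex{0} = 1
g(4) = mex{0} = 1
g(5) = mex{0} = 1
g(6) = mex{0,1} = 2
g(7) = mex{0,1} = 2
g(8) = mex{0,1} = 2
g(9) = mex{1,2} = 0
g(10) = mex{1,2} = 0
g(11) = mex{1,2} = 0
g(12) = mex{0,2} = 1
g(13) = mex{0,2} = 1
So g(13) = 1.
By the Sprague-Grundy theorem, the Grundy value of a sum of independent games is the XOR of the component values.
Combined value = 0 XOR 1 = 1.

1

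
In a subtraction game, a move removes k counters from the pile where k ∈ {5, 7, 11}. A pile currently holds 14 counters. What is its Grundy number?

Grundy values for subtraction set {5, 7, 11}:
k:     0  1  2  3  4  5  6  7  8  9 10 11 12 13 14
g(k):  0  0  0  0  0  1  1  1  1  1  2  2  2  2  2
So g(14) = 2.

2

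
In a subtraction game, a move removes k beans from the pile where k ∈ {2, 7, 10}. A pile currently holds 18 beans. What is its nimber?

Grundy values for subtraction set {2, 7, 10}:
k:     0  1  2  3  4  5  6  7  8  9 10 11 12 13 14 15 16 17 18
g(k):  0  0  1  1  0  0  1  1  2  0  3  1  2  0  3  1  2  0  0
So g(18) = 0.

0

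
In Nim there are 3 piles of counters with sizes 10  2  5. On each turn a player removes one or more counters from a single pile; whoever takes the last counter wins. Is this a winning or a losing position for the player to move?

Winning position

In binary:
  1010  (10)
  0010  (2)
  0101  (5)
  ----
  1101  (13)
The nim-sum is 13 ≠ 0, so this is an N-position: the player to move can win.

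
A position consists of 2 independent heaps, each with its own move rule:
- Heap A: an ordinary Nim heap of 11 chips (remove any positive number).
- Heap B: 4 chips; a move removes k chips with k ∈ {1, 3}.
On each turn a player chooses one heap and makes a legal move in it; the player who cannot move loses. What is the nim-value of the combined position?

Heap A is a plain Nim heap of size 11, so its Grundy value is 11.
Build the Grundy sequence for heap B with g(k) = mex{g(k−s) : s ∈ {1, 3}, s ≤ k}:
g(0) = mex{} = 0
g(1) = mex{0} = 1
g(2) = mex{1} = 0
g(3) = mex{0} = 1
g(4) = mex{1} = 0
So g(4) = 0.
The value of a disjunctive sum is the nim-sum of the parts.
Combined value = 11 XOR 0 = 11.

11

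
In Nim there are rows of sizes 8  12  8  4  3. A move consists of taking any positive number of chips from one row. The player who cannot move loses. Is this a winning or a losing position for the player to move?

Winning position

Compute the nim-sum pairwise:
8 ^ 12 = 4
4 ^ 8 = 12
12 ^ 4 = 8
8 ^ 3 = 11
The nim-sum is 11 ≠ 0, so this is an N-position: the player to move can win.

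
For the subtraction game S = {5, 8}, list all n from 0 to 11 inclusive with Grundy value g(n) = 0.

Compute g(0), g(1), … for moves {5, 8}:
g(0) = mex{} = 0
g(1) = mex{} = 0
g(2) = mex{} = 0
g(3) = mex{} = 0
g(4) = mex{} = 0
g(5) = mex{0} = 1
g(6) = mex{0} = 1
g(7) = mex{0} = 1
g(8) = mex{0} = 1
g(9) = mex{0} = 1
g(10) = mex{0,1} = 2
g(11) = mex{0,1} = 2
The P-positions (g = 0) in 0..11 are 0, 1, 2, 3, 4.

0, 1, 2, 3, 4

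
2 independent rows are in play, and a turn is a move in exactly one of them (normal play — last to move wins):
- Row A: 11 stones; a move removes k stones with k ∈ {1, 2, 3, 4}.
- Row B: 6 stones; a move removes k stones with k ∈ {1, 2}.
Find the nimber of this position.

Build the Grundy sequence for row A with g(k) = mex{g(k−s) : s ∈ {1, 2, 3, 4}, s ≤ k}:
k:     0  1  2  3  4  5  6  7  8  9 10 11
g(k):  0  1  2  3  4  0  1  2  3  4  0  1
So g(11) = 1.
Grundy values for row B (subtraction set {1, 2}):
k:     0  1  2  3  4  5  6
g(k):  0  1  2  0  1  2  0
So g(6) = 0.
The value of a disjunctive sum is the nim-sum of the parts.
Combined value = 1 ⊕ 0 = 1.

1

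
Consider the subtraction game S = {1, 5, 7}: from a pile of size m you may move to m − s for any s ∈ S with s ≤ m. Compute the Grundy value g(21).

Compute g(0), g(1), … for moves {1, 5, 7}:
k:     0  1  2  3  4  5  6  7  8  9 10 11 12 13 14 15 16 17 18 19 20 21
g(k):  0  1  0  1  0  1  0  1  0  1  0  1  0  1  0  1  0  1  0  1  0  1
So g(21) = 1.

1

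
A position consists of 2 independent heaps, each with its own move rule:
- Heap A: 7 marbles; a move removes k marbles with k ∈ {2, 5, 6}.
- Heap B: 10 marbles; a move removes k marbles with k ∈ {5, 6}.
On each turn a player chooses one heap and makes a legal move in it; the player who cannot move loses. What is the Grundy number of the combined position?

1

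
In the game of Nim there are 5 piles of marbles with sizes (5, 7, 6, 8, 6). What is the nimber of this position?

10

Compute the nim-sum pairwise:
5 XOR 7 = 2
2 XOR 6 = 4
4 XOR 8 = 12
12 XOR 6 = 10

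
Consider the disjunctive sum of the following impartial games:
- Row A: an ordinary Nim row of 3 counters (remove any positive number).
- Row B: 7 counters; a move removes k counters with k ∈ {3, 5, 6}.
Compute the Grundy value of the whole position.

1

Row A is a plain Nim row of size 3, so its Grundy value is 3.
Build the Grundy sequence for row B with g(k) = mex{g(k−s) : s ∈ {3, 5, 6}, s ≤ k}:
g(0) = mex{} = 0
g(1) = mex{} = 0
g(2) = mex{} = 0
g(3) = mex{0} = 1
g(4) = mex{0} = 1
g(5) = mex{0} = 1
g(6) = mex{0,1} = 2
g(7) = mex{0,1} = 2
So g(7) = 2.
The value of a disjunctive sum is the nim-sum of the parts.
Combined value = 3 XOR 2 = 1.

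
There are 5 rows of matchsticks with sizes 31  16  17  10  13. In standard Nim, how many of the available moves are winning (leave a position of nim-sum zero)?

3

Nim-sum: 31 XOR 16 XOR 17 XOR 10 XOR 13 = 25.
The overall nim-sum is X = 25. A row of size p has a winning move iff p XOR X < p (reduce it to p XOR X).
  31: 31 XOR 25 = 6 < 31 — winning move (to 6).
  16: 16 XOR 25 = 9 < 16 — winning move (to 9).
  17: 17 XOR 25 = 8 < 17 — winning move (to 8).
  10: 10 XOR 25 = 19 ≥ 10 — no move.
  13: 13 XOR 25 = 20 ≥ 13 — no move.
That gives 3 winning moves.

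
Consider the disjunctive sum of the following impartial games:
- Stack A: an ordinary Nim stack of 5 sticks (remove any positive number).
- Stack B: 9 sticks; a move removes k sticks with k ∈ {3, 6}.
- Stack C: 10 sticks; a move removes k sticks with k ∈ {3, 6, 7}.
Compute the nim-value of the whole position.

Stack A is a plain Nim stack of size 5, so its Grundy value is 5.
Build the Grundy sequence for stack B with g(k) = mex{g(k−s) : s ∈ {3, 6}, s ≤ k}:
k:     0  1  2  3  4  5  6  7  8  9
g(k):  0  0  0  1  1  1  2  2  2  0
So g(9) = 0.
Build the Grundy sequence for stack C with g(k) = mex{g(k−s) : s ∈ {3, 6, 7}, s ≤ k}:
k:     0  1  2  3  4  5  6  7  8  9 10
g(k):  0  0  0  1  1  1  2  2  2  3  0
So g(10) = 0.
By the Sprague-Grundy theorem, the Grundy value of a sum of independent games is the XOR of the component values.
Combined value = 5 ⊕ 0 ⊕ 0 = 5.

5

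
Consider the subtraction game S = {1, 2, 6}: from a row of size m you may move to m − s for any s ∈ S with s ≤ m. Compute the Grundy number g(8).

1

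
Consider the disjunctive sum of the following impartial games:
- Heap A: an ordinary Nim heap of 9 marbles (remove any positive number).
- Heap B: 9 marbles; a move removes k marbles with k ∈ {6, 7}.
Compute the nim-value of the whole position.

8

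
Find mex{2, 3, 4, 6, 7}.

0 is not in the set, so the mex is 0.

0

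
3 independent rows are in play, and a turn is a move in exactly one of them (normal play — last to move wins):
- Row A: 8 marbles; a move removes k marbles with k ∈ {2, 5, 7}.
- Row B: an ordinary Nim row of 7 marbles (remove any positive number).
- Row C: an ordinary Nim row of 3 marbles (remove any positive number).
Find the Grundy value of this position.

6

For row A, compute g(0), g(1), … with moves {2, 5, 7}:
k:     0  1  2  3  4  5  6  7  8
g(k):  0  0  1  1  0  2  1  3  2
So g(8) = 2.
Row B is a plain Nim row of size 7, so its Grundy value is 7.
Row C is a plain Nim row of size 3, so its Grundy value is 3.
By the Sprague-Grundy theorem, the Grundy value of a sum of independent games is the XOR of the component values.
Combined value = 2 ⊕ 7 ⊕ 3 = 6.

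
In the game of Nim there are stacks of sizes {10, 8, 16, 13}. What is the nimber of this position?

31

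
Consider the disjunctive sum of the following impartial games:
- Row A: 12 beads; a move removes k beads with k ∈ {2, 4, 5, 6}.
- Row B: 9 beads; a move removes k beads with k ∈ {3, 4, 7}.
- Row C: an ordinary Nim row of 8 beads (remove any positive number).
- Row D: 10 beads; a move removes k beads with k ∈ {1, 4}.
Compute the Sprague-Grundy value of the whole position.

9

Build the Grundy sequence for row A with g(k) = mex{g(k−s) : s ∈ {2, 4, 5, 6}, s ≤ k}:
g(0) = mex{} = 0
g(1) = mex{} = 0
g(2) = mex{0} = 1
g(3) = mex{0} = 1
g(4) = mex{0,1} = 2
g(5) = mex{0,1} = 2
g(6) = mex{0,1,2} = 3
g(7) = mex{0,1,2} = 3
g(8) = mex{1,2,3} = 0
g(9) = mex{1,2,3} = 0
g(10) = mex{0,2,3} = 1
g(11) = mex{0,2,3} = 1
g(12) = mex{0,1,3} = 2
So g(12) = 2.
Build the Grundy sequence for row B with g(k) = mex{g(k−s) : s ∈ {3, 4, 7}, s ≤ k}:
g(0) = mex{} = 0
g(1) = mex{} = 0
g(2) = mex{} = 0
g(3) = mex{0} = 1
g(4) = mex{0} = 1
g(5) = mex{0} = 1
g(6) = mex{0,1} = 2
g(7) = mex{0,1} = 2
g(8) = mex{0,1} = 2
g(9) = mex{0,1,2} = 3
So g(9) = 3.
Row C is a plain Nim row of size 8, so its Grundy value is 8.
Build the Grundy sequence for row D with g(k) = mex{g(k−s) : s ∈ {1, 4}, s ≤ k}:
g(0) = mex{} = 0
g(1) = mex{0} = 1
g(2) = mex{1} = 0
g(3) = mex{0} = 1
g(4) = mex{0,1} = 2
g(5) = mex{1,2} = 0
g(6) = mex{0} = 1
g(7) = mex{1} = 0
g(8) = mex{0,2} = 1
g(9) = mex{0,1} = 2
g(10) = mex{1,2} = 0
So g(10) = 0.
The value of a disjunctive sum is the nim-sum of the parts.
Combined value = 2 ⊕ 3 ⊕ 8 ⊕ 0 = 9.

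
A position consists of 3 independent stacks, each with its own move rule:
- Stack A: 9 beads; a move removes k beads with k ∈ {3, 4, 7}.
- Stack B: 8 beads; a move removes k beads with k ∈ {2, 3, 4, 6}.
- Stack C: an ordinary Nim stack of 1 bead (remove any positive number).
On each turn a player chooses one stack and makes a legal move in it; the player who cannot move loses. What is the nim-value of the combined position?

Build the Grundy sequence for stack A with g(k) = mex{g(k−s) : s ∈ {3, 4, 7}, s ≤ k}:
k:     0  1  2  3  4  5  6  7  8  9
g(k):  0  0  0  1  1  1  2  2  2  3
So g(9) = 3.
Build the Grundy sequence for stack B with g(k) = mex{g(k−s) : s ∈ {2, 3, 4, 6}, s ≤ k}:
k:     0  1  2  3  4  5  6  7  8
g(k):  0  0  1  1  2  2  3  3  0
So g(8) = 0.
Stack C is a plain Nim stack of size 1, so its Grundy value is 1.
By the Sprague-Grundy theorem, the Grundy value of a sum of independent games is the XOR of the component values.
Combined value = 3 XOR 0 XOR 1 = 2.

2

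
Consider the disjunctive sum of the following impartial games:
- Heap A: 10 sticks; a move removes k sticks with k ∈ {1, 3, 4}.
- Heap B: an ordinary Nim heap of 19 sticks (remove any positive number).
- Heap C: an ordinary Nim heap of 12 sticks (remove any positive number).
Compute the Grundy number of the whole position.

30

Build the Grundy sequence for heap A with g(k) = mex{g(k−s) : s ∈ {1, 3, 4}, s ≤ k}:
k:     0  1  2  3  4  5  6  7  8  9 10
g(k):  0  1  0  1  2  3  2  0  1  0  1
So g(10) = 1.
Heap B is a plain Nim heap of size 19, so its Grundy value is 19.
Heap C is a plain Nim heap of size 12, so its Grundy value is 12.
The value of a disjunctive sum is the nim-sum of the parts.
Combined value = 1 ⊕ 19 ⊕ 12 = 30.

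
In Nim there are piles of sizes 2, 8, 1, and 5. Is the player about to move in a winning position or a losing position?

Write each in binary and XOR column by column:
  0010  (2)
  1000  (8)
  0001  (1)
  0101  (5)
  ----
  1110  (14)
The nim-sum is 14 ≠ 0, so this is an N-position: the player to move can win.

Winning position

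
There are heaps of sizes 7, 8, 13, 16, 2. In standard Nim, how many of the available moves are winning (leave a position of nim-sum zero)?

1

In binary:
  00111  (7)
  01000  (8)
  01101  (13)
  10000  (16)
  00010  (2)
  -----
  10000  (16)
The overall nim-sum is X = 16. A heap of size p has a winning move iff p XOR X < p (reduce it to p XOR X).
  7: 7 XOR 16 = 23 ≥ 7 — no move.
  8: 8 XOR 16 = 24 ≥ 8 — no move.
  13: 13 XOR 16 = 29 ≥ 13 — no move.
  16: 16 XOR 16 = 0 < 16 — winning move (to 0).
  2: 2 XOR 16 = 18 ≥ 2 — no move.
That gives 1 winning move.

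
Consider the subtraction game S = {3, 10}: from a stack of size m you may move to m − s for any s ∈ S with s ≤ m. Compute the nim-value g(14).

Build the Grundy sequence with g(k) = mex{g(k−s) : s ∈ {3, 10}, s ≤ k}:
g(0) = mex{} = 0
g(1) = mex{} = 0
g(2) = mex{} = 0
g(3) = mex{0} = 1
g(4) = mex{0} = 1
g(5) = mex{0} = 1
g(6) = mex{1} = 0
g(7) = mex{1} = 0
g(8) = mex{1} = 0
g(9) = mex{0} = 1
g(10) = mex{0} = 1
g(11) = mex{0} = 1
g(12) = mex{0,1} = 2
g(13) = mex{1} = 0
g(14) = mex{1} = 0
So g(14) = 0.

0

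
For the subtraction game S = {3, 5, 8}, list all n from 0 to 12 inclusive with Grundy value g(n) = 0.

0, 1, 2, 11, 12

Compute g(0), g(1), … for moves {3, 5, 8}:
g(0) = mex{} = 0
g(1) = mex{} = 0
g(2) = mex{} = 0
g(3) = mex{0} = 1
g(4) = mex{0} = 1
g(5) = mex{0} = 1
g(6) = mex{0,1} = 2
g(7) = mex{0,1} = 2
g(8) = mex{0,1} = 2
g(9) = mex{0,1,2} = 3
g(10) = mex{0,1,2} = 3
g(11) = mex{1,2} = 0
g(12) = mex{1,2,3} = 0
The P-positions (g = 0) in 0..12 are 0, 1, 2, 11, 12.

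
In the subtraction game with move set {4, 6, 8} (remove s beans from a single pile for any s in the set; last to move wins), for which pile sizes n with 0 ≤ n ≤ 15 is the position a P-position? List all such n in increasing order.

0, 1, 2, 3, 12, 13, 14, 15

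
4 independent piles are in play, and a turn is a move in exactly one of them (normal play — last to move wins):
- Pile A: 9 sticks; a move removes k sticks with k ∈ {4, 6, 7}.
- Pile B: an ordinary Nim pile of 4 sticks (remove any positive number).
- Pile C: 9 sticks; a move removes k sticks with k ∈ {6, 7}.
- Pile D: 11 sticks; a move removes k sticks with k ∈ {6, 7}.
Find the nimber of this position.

Build the Grundy sequence for pile A with g(k) = mex{g(k−s) : s ∈ {4, 6, 7}, s ≤ k}:
k:     0  1  2  3  4  5  6  7  8  9
g(k):  0  0  0  0  1  1  1  1  2  2
So g(9) = 2.
Pile B is a plain Nim pile of size 4, so its Grundy value is 4.
Grundy values for pile C (subtraction set {6, 7}):
k:     0  1  2  3  4  5  6  7  8  9
g(k):  0  0  0  0  0  0  1  1  1  1
So g(9) = 1.
For pile D, compute g(0), g(1), … with moves {6, 7}:
k:     0  1  2  3  4  5  6  7  8  9 10 11
g(k):  0  0  0  0  0  0  1  1  1  1  1  1
So g(11) = 1.
The value of a disjunctive sum is the nim-sum of the parts.
Combined value = 2 ⊕ 4 ⊕ 1 ⊕ 1 = 6.

6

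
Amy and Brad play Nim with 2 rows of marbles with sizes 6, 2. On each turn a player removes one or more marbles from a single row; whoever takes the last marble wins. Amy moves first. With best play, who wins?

Amy wins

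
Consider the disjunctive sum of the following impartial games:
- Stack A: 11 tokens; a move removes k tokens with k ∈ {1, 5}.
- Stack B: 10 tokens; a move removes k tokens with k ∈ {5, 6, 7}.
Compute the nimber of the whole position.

3

Grundy values for stack A (subtraction set {1, 5}):
k:     0  1  2  3  4  5  6  7  8  9 10 11
g(k):  0  1  0  1  0  1  0  1  0  1  0  1
So g(11) = 1.
Build the Grundy sequence for stack B with g(k) = mex{g(k−s) : s ∈ {5, 6, 7}, s ≤ k}:
g(0) = mex{} = 0
g(1) = mex{} = 0
g(2) = mex{} = 0
g(3) = mex{} = 0
g(4) = mex{} = 0
g(5) = mex{0} = 1
g(6) = mex{0} = 1
g(7) = mex{0} = 1
g(8) = mex{0} = 1
g(9) = mex{0} = 1
g(10) = mex{0,1} = 2
So g(10) = 2.
The value of a disjunctive sum is the nim-sum of the parts.
Combined value = 1 ⊕ 2 = 3.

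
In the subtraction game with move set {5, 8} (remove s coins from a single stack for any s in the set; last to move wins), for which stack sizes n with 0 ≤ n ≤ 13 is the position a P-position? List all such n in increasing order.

0, 1, 2, 3, 4, 13

Build the Grundy sequence with g(k) = mex{g(k−s) : s ∈ {5, 8}, s ≤ k}:
g(0) = mex{} = 0
g(1) = mex{} = 0
g(2) = mex{} = 0
g(3) = mex{} = 0
g(4) = mex{} = 0
g(5) = mex{0} = 1
g(6) = mex{0} = 1
g(7) = mex{0} = 1
g(8) = mex{0} = 1
g(9) = mex{0} = 1
g(10) = mex{0,1} = 2
g(11) = mex{0,1} = 2
g(12) = mex{0,1} = 2
g(13) = mex{1} = 0
The P-positions (g = 0) in 0..13 are 0, 1, 2, 3, 4, 13.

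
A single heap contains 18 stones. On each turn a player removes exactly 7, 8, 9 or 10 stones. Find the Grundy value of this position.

0

Compute g(0), g(1), … for moves {7, 8, 9, 10}:
k:     0  1  2  3  4  5  6  7  8  9 10 11 12 13 14 15 16 17 18
g(k):  0  0  0  0  0  0  0  1  1  1  1  1  1  1  2  2  2  0  0
So g(18) = 0.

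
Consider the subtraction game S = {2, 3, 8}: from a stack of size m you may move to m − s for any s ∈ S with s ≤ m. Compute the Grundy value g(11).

0

Compute g(0), g(1), … for moves {2, 3, 8}:
k:     0  1  2  3  4  5  6  7  8  9 10 11
g(k):  0  0  1  1  2  0  0  1  1  2  0  0
So g(11) = 0.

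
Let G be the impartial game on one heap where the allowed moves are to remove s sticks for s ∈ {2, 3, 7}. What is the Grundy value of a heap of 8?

1

Grundy values for subtraction set {2, 3, 7}:
k:     0  1  2  3  4  5  6  7  8
g(k):  0  0  1  1  2  0  0  1  1
So g(8) = 1.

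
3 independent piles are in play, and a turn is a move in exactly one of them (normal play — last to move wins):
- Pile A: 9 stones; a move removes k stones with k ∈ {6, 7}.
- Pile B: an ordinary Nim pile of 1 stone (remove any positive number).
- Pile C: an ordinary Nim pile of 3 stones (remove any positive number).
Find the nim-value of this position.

3

Grundy values for pile A (subtraction set {6, 7}):
g(0) = mex{} = 0
g(1) = mex{} = 0
g(2) = mex{} = 0
g(3) = mex{} = 0
g(4) = mex{} = 0
g(5) = mex{} = 0
g(6) = mex{0} = 1
g(7) = mex{0} = 1
g(8) = mex{0} = 1
g(9) = mex{0} = 1
So g(9) = 1.
Pile B is a plain Nim pile of size 1, so its Grundy value is 1.
Pile C is a plain Nim pile of size 3, so its Grundy value is 3.
By the Sprague-Grundy theorem, the Grundy value of a sum of independent games is the XOR of the component values.
Combined value = 1 XOR 1 XOR 3 = 3.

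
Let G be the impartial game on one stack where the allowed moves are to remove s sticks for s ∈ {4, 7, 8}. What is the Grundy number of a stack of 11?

2

Compute g(0), g(1), … for moves {4, 7, 8}:
k:     0  1  2  3  4  5  6  7  8  9 10 11
g(k):  0  0  0  0  1  1  1  1  2  2  2  2
So g(11) = 2.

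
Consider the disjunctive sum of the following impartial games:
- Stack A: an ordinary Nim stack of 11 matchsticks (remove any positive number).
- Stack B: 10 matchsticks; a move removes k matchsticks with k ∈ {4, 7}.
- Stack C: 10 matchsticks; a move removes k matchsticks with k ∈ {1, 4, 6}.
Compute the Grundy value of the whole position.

9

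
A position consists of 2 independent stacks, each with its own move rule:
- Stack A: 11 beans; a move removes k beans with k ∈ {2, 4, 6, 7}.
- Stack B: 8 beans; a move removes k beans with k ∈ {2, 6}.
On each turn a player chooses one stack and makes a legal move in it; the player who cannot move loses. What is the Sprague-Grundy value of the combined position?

1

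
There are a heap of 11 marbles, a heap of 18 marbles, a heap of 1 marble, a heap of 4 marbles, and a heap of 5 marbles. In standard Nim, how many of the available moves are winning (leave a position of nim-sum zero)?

1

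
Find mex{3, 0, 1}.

The values 0, 1 are all present; 2 is the first non-negative integer missing from the set.

2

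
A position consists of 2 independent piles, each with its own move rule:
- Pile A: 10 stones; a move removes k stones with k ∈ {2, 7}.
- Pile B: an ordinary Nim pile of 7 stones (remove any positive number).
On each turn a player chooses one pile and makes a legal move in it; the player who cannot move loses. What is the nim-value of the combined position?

7

Build the Grundy sequence for pile A with g(k) = mex{g(k−s) : s ∈ {2, 7}, s ≤ k}:
g(0) = mex{} = 0
g(1) = mex{} = 0
g(2) = mex{0} = 1
g(3) = mex{0} = 1
g(4) = mex{1} = 0
g(5) = mex{1} = 0
g(6) = mex{0} = 1
g(7) = mex{0} = 1
g(8) = mex{0,1} = 2
g(9) = mex{1} = 0
g(10) = mex{1,2} = 0
So g(10) = 0.
Pile B is a plain Nim pile of size 7, so its Grundy value is 7.
The value of a disjunctive sum is the nim-sum of the parts.
Combined value = 0 ⊕ 7 = 7.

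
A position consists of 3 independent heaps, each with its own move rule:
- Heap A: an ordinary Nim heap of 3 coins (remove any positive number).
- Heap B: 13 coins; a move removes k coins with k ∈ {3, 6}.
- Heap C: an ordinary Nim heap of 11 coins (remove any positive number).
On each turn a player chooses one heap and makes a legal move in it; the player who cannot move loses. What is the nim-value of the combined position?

9

Heap A is a plain Nim heap of size 3, so its Grundy value is 3.
Grundy values for heap B (subtraction set {3, 6}):
k:     0  1  2  3  4  5  6  7  8  9 10 11 12 13
g(k):  0  0  0  1  1  1  2  2  2  0  0  0  1  1
So g(13) = 1.
Heap C is a plain Nim heap of size 11, so its Grundy value is 11.
The value of a disjunctive sum is the nim-sum of the parts.
Combined value = 3 XOR 1 XOR 11 = 9.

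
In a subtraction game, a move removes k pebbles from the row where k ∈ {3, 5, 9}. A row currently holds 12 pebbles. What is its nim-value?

0

Grundy values for subtraction set {3, 5, 9}:
g(0) = mex{} = 0
g(1) = mex{} = 0
g(2) = mex{} = 0
g(3) = mex{0} = 1
g(4) = mex{0} = 1
g(5) = mex{0} = 1
g(6) = mex{0,1} = 2
g(7) = mex{0,1} = 2
g(8) = mex{1} = 0
g(9) = mex{0,1,2} = 3
g(10) = mex{0,1,2} = 3
g(11) = mex{0,2} = 1
g(12) = mex{1,2,3} = 0
So g(12) = 0.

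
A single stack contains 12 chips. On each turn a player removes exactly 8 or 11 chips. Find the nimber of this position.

Compute g(0), g(1), … for moves {8, 11}:
g(0) = mex{} = 0
g(1) = mex{} = 0
g(2) = mex{} = 0
g(3) = mex{} = 0
g(4) = mex{} = 0
g(5) = mex{} = 0
g(6) = mex{} = 0
g(7) = mex{} = 0
g(8) = mex{0} = 1
g(9) = mex{0} = 1
g(10) = mex{0} = 1
g(11) = mex{0} = 1
g(12) = mex{0} = 1
So g(12) = 1.

1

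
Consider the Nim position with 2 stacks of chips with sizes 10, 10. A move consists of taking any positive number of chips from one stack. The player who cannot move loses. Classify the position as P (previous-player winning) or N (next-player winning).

P-position

Bitwise XOR of the heap sizes:
  1010  (10)
  1010  (10)
  ----
  0000  (0)
The nim-sum is 0, so this is a P-position: the player to move is in a losing position under optimal play.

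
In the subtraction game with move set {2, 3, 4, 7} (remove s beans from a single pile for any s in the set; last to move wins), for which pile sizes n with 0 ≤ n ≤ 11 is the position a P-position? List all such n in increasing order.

0, 1, 6, 11

Compute g(0), g(1), … for moves {2, 3, 4, 7}:
k:     0  1  2  3  4  5  6  7  8  9 10 11
g(k):  0  0  1  1  2  2  0  3  1  4  2  0
The P-positions (g = 0) in 0..11 are 0, 1, 6, 11.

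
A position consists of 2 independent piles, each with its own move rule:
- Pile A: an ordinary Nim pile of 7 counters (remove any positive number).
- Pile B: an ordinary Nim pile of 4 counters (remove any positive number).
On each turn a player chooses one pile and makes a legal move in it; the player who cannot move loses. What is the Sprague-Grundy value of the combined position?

3

Pile A is a plain Nim pile of size 7, so its Grundy value is 7.
Pile B is a plain Nim pile of size 4, so its Grundy value is 4.
By the Sprague-Grundy theorem, the Grundy value of a sum of independent games is the XOR of the component values.
Combined value = 7 XOR 4 = 3.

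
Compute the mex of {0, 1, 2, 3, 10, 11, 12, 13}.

4

The values 0, 1, 2, 3 are all present; 4 is the first non-negative integer missing from the set.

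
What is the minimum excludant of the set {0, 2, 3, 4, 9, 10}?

0 is in the set but 1 is not, so the mex is 1.

1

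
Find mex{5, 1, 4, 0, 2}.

The values 0, 1, 2 are all present; 3 is the first non-negative integer missing from the set.

3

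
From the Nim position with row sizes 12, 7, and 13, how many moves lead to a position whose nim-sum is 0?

Nim-sum: 12 ⊕ 7 ⊕ 13 = 6.
The overall nim-sum is X = 6. A row of size p has a winning move iff p XOR X < p (reduce it to p XOR X).
  12: 12 XOR 6 = 10 < 12 — winning move (to 10).
  7: 7 XOR 6 = 1 < 7 — winning move (to 1).
  13: 13 XOR 6 = 11 < 13 — winning move (to 11).
That gives 3 winning moves.

3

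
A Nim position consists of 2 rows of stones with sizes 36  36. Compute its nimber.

0

Write each in binary and XOR column by column:
  100100  (36)
  100100  (36)
  ------
  000000  (0)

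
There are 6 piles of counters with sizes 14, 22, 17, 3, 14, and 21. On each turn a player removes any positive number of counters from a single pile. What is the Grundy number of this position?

17

Nim-sum: 14 XOR 22 XOR 17 XOR 3 XOR 14 XOR 21 = 17.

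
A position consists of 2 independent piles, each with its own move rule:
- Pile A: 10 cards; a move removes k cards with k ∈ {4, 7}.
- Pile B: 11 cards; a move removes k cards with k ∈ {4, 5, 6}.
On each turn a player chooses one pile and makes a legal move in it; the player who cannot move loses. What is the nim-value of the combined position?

Build the Grundy sequence for pile A with g(k) = mex{g(k−s) : s ∈ {4, 7}, s ≤ k}:
k:     0  1  2  3  4  5  6  7  8  9 10
g(k):  0  0  0  0  1  1  1  1  2  2  2
So g(10) = 2.
For pile B, compute g(0), g(1), … with moves {4, 5, 6}:
g(0) = mex{} = 0
g(1) = mex{} = 0
g(2) = mex{} = 0
g(3) = mex{} = 0
g(4) = mex{0} = 1
g(5) = mex{0} = 1
g(6) = mex{0} = 1
g(7) = mex{0} = 1
g(8) = mex{0,1} = 2
g(9) = mex{0,1} = 2
g(10) = mex{1} = 0
g(11) = mex{1} = 0
So g(11) = 0.
The value of a disjunctive sum is the nim-sum of the parts.
Combined value = 2 XOR 0 = 2.

2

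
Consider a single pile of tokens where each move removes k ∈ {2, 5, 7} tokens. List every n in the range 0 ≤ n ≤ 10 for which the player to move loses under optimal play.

0, 1, 4, 10

Build the Grundy sequence with g(k) = mex{g(k−s) : s ∈ {2, 5, 7}, s ≤ k}:
g(0) = mex{} = 0
g(1) = mex{} = 0
g(2) = mex{0} = 1
g(3) = mex{0} = 1
g(4) = mex{1} = 0
g(5) = mex{0,1} = 2
g(6) = mex{0} = 1
g(7) = mex{0,1,2} = 3
g(8) = mex{0,1} = 2
g(9) = mex{0,1,3} = 2
g(10) = mex{1,2} = 0
The P-positions (g = 0) in 0..10 are 0, 1, 4, 10.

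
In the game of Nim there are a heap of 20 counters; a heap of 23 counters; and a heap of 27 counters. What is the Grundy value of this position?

24

Nim-sum: 20 XOR 23 XOR 27 = 24.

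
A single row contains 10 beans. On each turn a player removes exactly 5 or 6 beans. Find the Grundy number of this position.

2

Build the Grundy sequence with g(k) = mex{g(k−s) : s ∈ {5, 6}, s ≤ k}:
k:     0  1  2  3  4  5  6  7  8  9 10
g(k):  0  0  0  0  0  1  1  1  1  1  2
So g(10) = 2.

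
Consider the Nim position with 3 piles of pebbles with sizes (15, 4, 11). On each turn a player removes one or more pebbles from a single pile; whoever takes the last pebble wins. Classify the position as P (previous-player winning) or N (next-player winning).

P-position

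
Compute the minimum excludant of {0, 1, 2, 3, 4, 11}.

5

The values 0, 1, 2, 3, 4 are all present; 5 is the first non-negative integer missing from the set.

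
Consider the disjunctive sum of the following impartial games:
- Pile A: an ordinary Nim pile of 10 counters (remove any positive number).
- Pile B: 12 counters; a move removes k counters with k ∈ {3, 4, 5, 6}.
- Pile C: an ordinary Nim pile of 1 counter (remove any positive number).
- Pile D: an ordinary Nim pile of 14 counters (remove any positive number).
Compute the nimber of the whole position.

4

Pile A is a plain Nim pile of size 10, so its Grundy value is 10.
For pile B, compute g(0), g(1), … with moves {3, 4, 5, 6}:
g(0) = mex{} = 0
g(1) = mex{} = 0
g(2) = mex{} = 0
g(3) = mex{0} = 1
g(4) = mex{0} = 1
g(5) = mex{0} = 1
g(6) = mex{0,1} = 2
g(7) = mex{0,1} = 2
g(8) = mex{0,1} = 2
g(9) = mex{1,2} = 0
g(10) = mex{1,2} = 0
g(11) = mex{1,2} = 0
g(12) = mex{0,2} = 1
So g(12) = 1.
Pile C is a plain Nim pile of size 1, so its Grundy value is 1.
Pile D is a plain Nim pile of size 14, so its Grundy value is 14.
The value of a disjunctive sum is the nim-sum of the parts.
Combined value = 10 ⊕ 1 ⊕ 1 ⊕ 14 = 4.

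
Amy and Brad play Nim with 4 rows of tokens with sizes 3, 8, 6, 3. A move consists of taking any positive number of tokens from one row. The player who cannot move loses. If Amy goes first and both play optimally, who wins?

Compute the nim-sum pairwise:
3 XOR 8 = 11
11 XOR 6 = 13
13 XOR 3 = 14
The nim-sum is 14 ≠ 0, so this is an N-position: the player to move can win; Amy has a winning move.

Amy wins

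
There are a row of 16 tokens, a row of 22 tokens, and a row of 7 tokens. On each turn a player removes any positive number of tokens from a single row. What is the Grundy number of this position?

Compute the nim-sum pairwise:
16 ⊕ 22 = 6
6 ⊕ 7 = 1

1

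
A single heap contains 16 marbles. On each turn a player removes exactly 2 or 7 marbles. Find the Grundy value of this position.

Compute g(0), g(1), … for moves {2, 7}:
k:     0  1  2  3  4  5  6  7  8  9 10 11 12 13 14 15 16
g(k):  0  0  1  1  0  0  1  1  2  0  0  1  1  0  0  1  1
So g(16) = 1.

1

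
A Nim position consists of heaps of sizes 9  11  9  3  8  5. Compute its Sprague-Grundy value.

5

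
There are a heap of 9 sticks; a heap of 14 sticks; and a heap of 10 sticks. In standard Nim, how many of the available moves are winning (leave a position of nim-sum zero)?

Compute the nim-sum pairwise:
9 ⊕ 14 = 7
7 ⊕ 10 = 13
The overall nim-sum is X = 13. A heap of size p has a winning move iff p XOR X < p (reduce it to p XOR X).
  9: 9 XOR 13 = 4 < 9 — winning move (to 4).
  14: 14 XOR 13 = 3 < 14 — winning move (to 3).
  10: 10 XOR 13 = 7 < 10 — winning move (to 7).
That gives 3 winning moves.

3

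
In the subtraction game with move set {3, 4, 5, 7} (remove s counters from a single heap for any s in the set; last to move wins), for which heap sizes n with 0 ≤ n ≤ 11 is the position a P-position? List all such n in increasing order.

Grundy values for subtraction set {3, 4, 5, 7}:
g(0) = mex{} = 0
g(1) = mex{} = 0
g(2) = mex{} = 0
g(3) = mex{0} = 1
g(4) = mex{0} = 1
g(5) = mex{0} = 1
g(6) = mex{0,1} = 2
g(7) = mex{0,1} = 2
g(8) = mex{0,1} = 2
g(9) = mex{0,1,2} = 3
g(10) = mex{1,2} = 0
g(11) = mex{1,2} = 0
The P-positions (g = 0) in 0..11 are 0, 1, 2, 10, 11.

0, 1, 2, 10, 11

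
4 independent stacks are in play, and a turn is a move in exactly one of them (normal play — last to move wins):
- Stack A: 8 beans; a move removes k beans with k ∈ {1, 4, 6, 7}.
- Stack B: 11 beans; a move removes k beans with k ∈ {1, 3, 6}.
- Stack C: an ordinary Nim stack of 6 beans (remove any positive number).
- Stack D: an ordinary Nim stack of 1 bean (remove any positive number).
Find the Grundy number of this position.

For stack A, compute g(0), g(1), … with moves {1, 4, 6, 7}:
g(0) = mex{} = 0
g(1) = mex{0} = 1
g(2) = mex{1} = 0
g(3) = mex{0} = 1
g(4) = mex{0,1} = 2
g(5) = mex{1,2} = 0
g(6) = mex{0} = 1
g(7) = mex{0,1} = 2
g(8) = mex{0,1,2} = 3
So g(8) = 3.
Build the Grundy sequence for stack B with g(k) = mex{g(k−s) : s ∈ {1, 3, 6}, s ≤ k}:
k:     0  1  2  3  4  5  6  7  8  9 10 11
g(k):  0  1  0  1  0  1  2  3  2  0  1  0
So g(11) = 0.
Stack C is a plain Nim stack of size 6, so its Grundy value is 6.
Stack D is a plain Nim stack of size 1, so its Grundy value is 1.
The value of a disjunctive sum is the nim-sum of the parts.
Combined value = 3 ⊕ 0 ⊕ 6 ⊕ 1 = 4.

4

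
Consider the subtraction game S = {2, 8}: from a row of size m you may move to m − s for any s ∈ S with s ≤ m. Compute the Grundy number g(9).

Build the Grundy sequence with g(k) = mex{g(k−s) : s ∈ {2, 8}, s ≤ k}:
g(0) = mex{} = 0
g(1) = mex{} = 0
g(2) = mex{0} = 1
g(3) = mex{0} = 1
g(4) = mex{1} = 0
g(5) = mex{1} = 0
g(6) = mex{0} = 1
g(7) = mex{0} = 1
g(8) = mex{0,1} = 2
g(9) = mex{0,1} = 2
So g(9) = 2.

2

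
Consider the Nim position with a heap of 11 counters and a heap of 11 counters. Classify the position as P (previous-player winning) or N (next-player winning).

P-position

Nim-sum: 11 XOR 11 = 0.
The nim-sum is 0, so this is a P-position: the player to move is in a losing position under optimal play.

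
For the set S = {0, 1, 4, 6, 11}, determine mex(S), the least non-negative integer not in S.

The values 0, 1 are all present; 2 is the first non-negative integer missing from the set.

2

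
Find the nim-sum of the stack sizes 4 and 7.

3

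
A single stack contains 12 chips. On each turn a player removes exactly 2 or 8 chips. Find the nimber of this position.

Compute g(0), g(1), … for moves {2, 8}:
g(0) = mex{} = 0
g(1) = mex{} = 0
g(2) = mex{0} = 1
g(3) = mex{0} = 1
g(4) = mex{1} = 0
g(5) = mex{1} = 0
g(6) = mex{0} = 1
g(7) = mex{0} = 1
g(8) = mex{0,1} = 2
g(9) = mex{0,1} = 2
g(10) = mex{1,2} = 0
g(11) = mex{1,2} = 0
g(12) = mex{0} = 1
So g(12) = 1.

1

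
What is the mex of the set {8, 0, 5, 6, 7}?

1

0 is in the set but 1 is not, so the mex is 1.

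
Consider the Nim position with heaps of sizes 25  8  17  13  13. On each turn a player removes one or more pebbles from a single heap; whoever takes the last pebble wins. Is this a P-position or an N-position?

P-position

Nim-sum: 25 XOR 8 XOR 17 XOR 13 XOR 13 = 0.
The nim-sum is 0, so this is a P-position: the player to move is in a losing position under optimal play.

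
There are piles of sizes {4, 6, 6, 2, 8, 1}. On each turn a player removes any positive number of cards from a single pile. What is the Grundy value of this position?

15

Nim-sum: 4 XOR 6 XOR 6 XOR 2 XOR 8 XOR 1 = 15.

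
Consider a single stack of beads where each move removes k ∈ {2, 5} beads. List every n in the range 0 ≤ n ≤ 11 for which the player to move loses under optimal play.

0, 1, 4, 7, 8, 11

Compute g(0), g(1), … for moves {2, 5}:
k:     0  1  2  3  4  5  6  7  8  9 10 11
g(k):  0  0  1  1  0  2  1  0  0  1  1  0
The P-positions (g = 0) in 0..11 are 0, 1, 4, 7, 8, 11.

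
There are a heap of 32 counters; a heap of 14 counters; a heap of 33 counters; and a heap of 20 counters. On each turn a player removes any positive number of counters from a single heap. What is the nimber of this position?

27

Compute the nim-sum pairwise:
32 XOR 14 = 46
46 XOR 33 = 15
15 XOR 20 = 27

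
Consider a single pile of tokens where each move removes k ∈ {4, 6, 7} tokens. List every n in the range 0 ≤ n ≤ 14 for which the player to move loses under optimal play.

0, 1, 2, 3, 11, 12, 13, 14

Build the Grundy sequence with g(k) = mex{g(k−s) : s ∈ {4, 6, 7}, s ≤ k}:
g(0) = mex{} = 0
g(1) = mex{} = 0
g(2) = mex{} = 0
g(3) = mex{} = 0
g(4) = mex{0} = 1
g(5) = mex{0} = 1
g(6) = mex{0} = 1
g(7) = mex{0} = 1
g(8) = mex{0,1} = 2
g(9) = mex{0,1} = 2
g(10) = mex{0,1} = 2
g(11) = mex{1} = 0
g(12) = mex{1,2} = 0
g(13) = mex{1,2} = 0
g(14) = mex{1,2} = 0
The P-positions (g = 0) in 0..14 are 0, 1, 2, 3, 11, 12, 13, 14.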